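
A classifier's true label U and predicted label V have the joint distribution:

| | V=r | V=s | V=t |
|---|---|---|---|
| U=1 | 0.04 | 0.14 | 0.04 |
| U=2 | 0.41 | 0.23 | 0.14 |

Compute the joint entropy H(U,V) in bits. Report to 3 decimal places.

2.181 bits

H(U,V) = −Σ p(x,y)·log₂ p(x,y) over all 6 cells.
  cell (1,r): −0.04·log₂0.04 = 0.1858
  cell (1,s): −0.14·log₂0.14 = 0.3971
  cell (1,t): −0.04·log₂0.04 = 0.1858
  cell (2,r): −0.41·log₂0.41 = 0.5274
  cell (2,s): −0.23·log₂0.23 = 0.4877
  cell (2,t): −0.14·log₂0.14 = 0.3971
Sum = 2.181 bits.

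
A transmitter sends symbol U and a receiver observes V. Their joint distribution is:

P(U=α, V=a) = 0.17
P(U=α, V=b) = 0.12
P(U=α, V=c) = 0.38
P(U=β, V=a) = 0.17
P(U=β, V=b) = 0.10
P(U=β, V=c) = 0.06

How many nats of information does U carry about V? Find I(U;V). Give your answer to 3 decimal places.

Marginals: p(U) = (0.6700, 0.3300), p(V) = (0.3400, 0.2200, 0.4400).
I(U;V) = Σ p(x,y)·ln[p(x,y)/(p(x)p(y))].
  (α,a): 0.17·ln(0.7463) = -0.0498
  (α,b): 0.12·ln(0.8141) = -0.0247
  (α,c): 0.38·ln(1.2890) = 0.0965
  (β,a): 0.17·ln(1.5152) = 0.0706
  (β,b): 0.10·ln(1.3774) = 0.0320
  (β,c): 0.06·ln(0.4132) = -0.0530
Sum = 0.072 nats.

0.072 nats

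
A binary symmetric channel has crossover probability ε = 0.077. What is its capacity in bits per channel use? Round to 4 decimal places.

0.6085 bits

Binary symmetric channel: C = 1 − h₂(ε) where h₂ is the binary entropy function.
h₂(0.077) = −0.077·log₂0.077 − 0.923·log₂0.923 = 0.3915.
C = 1 − 0.3915 = 0.6085 bits per channel use.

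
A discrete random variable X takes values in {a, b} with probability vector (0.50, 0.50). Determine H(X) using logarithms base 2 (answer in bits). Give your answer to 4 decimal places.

1.0000 bits

H(X) = −Σ p·log₂ p.
  −(0.50)·log₂(0.50) = 0.50000
  −(0.50)·log₂(0.50) = 0.50000
Sum: 0.50000 + 0.50000 = 1.0000 bits.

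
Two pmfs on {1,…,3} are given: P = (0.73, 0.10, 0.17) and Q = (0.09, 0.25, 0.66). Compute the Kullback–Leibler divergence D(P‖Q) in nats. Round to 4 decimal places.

D(P‖Q) = Σ p·ln(p/q).
  0.73·ln(0.73/0.09) = 1.52806
  0.10·ln(0.10/0.25) = -0.09163
  0.17·ln(0.17/0.66) = -0.23060
D(P‖Q) = 1.2058 nats.

1.2058 nats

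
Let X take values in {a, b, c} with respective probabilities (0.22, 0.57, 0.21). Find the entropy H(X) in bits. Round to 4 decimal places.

H(X) = −Σ p·log₂ p.
  −(0.22)·log₂(0.22) = 0.48057
  −(0.57)·log₂(0.57) = 0.46225
  −(0.21)·log₂(0.21) = 0.47282
Sum: 0.48057 + 0.46225 + 0.47282 = 1.4156 bits.

1.4156 bits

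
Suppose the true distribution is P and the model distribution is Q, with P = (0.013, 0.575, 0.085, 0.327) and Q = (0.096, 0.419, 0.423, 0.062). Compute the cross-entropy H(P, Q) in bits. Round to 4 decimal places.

H(P,Q) = −Σ p·log₂ q.
  −0.013·log₂(0.096) = 0.04395
  −0.575·log₂(0.419) = 0.72161
  −0.085·log₂(0.423) = 0.10551
  −0.327·log₂(0.062) = 1.31179
H(P,Q) = 2.1829 bits.

2.1829 bits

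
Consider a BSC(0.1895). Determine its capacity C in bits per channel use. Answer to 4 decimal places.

0.2996 bits

Binary symmetric channel: C = 1 − h₂(ε) where h₂ is the binary entropy function.
h₂(0.1895) = −0.1895·log₂0.1895 − 0.8105·log₂0.8105 = 0.7004.
C = 1 − 0.7004 = 0.2996 bits per channel use.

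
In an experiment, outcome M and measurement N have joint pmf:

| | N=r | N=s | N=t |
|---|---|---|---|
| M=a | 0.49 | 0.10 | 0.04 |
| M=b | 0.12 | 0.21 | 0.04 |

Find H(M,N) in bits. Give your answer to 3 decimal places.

H(M,N) = −Σ p(x,y)·log₂ p(x,y) over all 6 cells.
  cell (a,r): −0.49·log₂0.49 = 0.5043
  cell (a,s): −0.10·log₂0.10 = 0.3322
  cell (a,t): −0.04·log₂0.04 = 0.1858
  cell (b,r): −0.12·log₂0.12 = 0.3671
  cell (b,s): −0.21·log₂0.21 = 0.4728
  cell (b,t): −0.04·log₂0.04 = 0.1858
Sum = 2.048 bits.

2.048 bits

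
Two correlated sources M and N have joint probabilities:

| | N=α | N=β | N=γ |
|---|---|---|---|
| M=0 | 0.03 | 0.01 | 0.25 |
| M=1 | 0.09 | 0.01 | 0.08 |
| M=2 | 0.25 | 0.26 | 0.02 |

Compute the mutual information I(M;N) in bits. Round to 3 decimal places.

Marginals: p(M) = (0.2900, 0.1800, 0.5300), p(N) = (0.3700, 0.2800, 0.3500).
I(M;N) = H(M) + H(N) − H(M,N).
H(M) = 1.4487, H(N) = 1.5751, H(M,N) = 2.5070.
I(M;N) = 1.4487 + 1.5751 − 2.5070 = 0.517 bits.

0.517 bits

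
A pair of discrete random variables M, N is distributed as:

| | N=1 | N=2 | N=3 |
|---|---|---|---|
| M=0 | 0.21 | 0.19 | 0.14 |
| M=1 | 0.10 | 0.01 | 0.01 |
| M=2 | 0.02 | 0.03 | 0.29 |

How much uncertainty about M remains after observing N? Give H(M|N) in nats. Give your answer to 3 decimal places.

0.718 nats

Chain rule: H(M|N) = H(M,N) − H(N).
Marginals: p(M) = (0.5400, 0.1200, 0.3400), p(N) = (0.3300, 0.2300, 0.4400).
H(M,N) = 1.7833 nats; H(N) = 1.0651 nats.
H(M|N) = 1.7833 − 1.0651 = 0.718 nats.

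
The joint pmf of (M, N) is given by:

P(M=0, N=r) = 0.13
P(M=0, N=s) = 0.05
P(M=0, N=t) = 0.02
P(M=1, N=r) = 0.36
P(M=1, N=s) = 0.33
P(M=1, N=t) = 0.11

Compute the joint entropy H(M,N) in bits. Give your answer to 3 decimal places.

H(M,N) = −Σ p(x,y)·log₂ p(x,y) over all 6 cells.
  cell (0,r): −0.13·log₂0.13 = 0.3826
  cell (0,s): −0.05·log₂0.05 = 0.2161
  cell (0,t): −0.02·log₂0.02 = 0.1129
  cell (1,r): −0.36·log₂0.36 = 0.5306
  cell (1,s): −0.33·log₂0.33 = 0.5278
  cell (1,t): −0.11·log₂0.11 = 0.3503
Sum = 2.120 bits.

2.120 bits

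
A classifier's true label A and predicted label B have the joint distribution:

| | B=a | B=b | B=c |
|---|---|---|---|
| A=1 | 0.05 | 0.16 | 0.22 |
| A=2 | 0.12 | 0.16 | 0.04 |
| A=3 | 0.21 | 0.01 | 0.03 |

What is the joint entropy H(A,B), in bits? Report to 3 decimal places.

H(A,B) = −Σ p(x,y)·log₂ p(x,y) over all 9 cells.
  cell (1,a): −0.05·log₂0.05 = 0.2161
  cell (1,b): −0.16·log₂0.16 = 0.4230
  cell (1,c): −0.22·log₂0.22 = 0.4806
  cell (2,a): −0.12·log₂0.12 = 0.3671
  cell (2,b): −0.16·log₂0.16 = 0.4230
  cell (2,c): −0.04·log₂0.04 = 0.1858
  cell (3,a): −0.21·log₂0.21 = 0.4728
  cell (3,b): −0.01·log₂0.01 = 0.0664
  cell (3,c): −0.03·log₂0.03 = 0.1518
Sum = 2.787 bits.

2.787 bits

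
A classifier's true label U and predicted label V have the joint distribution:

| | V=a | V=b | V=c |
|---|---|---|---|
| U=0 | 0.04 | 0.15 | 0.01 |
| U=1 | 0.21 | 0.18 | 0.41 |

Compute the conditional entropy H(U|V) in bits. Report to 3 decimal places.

0.555 bits

Marginals: p(U) = (0.2000, 0.8000), p(V) = (0.2500, 0.3300, 0.4200).
H(U|V) = Σ p(V) · H(U|V=·).
  V=a: p=0.2500, H(U|V=a) = 0.6343
  V=b: p=0.3300, H(U|V=b) = 0.9940
  V=c: p=0.4200, H(U|V=c) = 0.1623
Weighted sum = 0.555 bits.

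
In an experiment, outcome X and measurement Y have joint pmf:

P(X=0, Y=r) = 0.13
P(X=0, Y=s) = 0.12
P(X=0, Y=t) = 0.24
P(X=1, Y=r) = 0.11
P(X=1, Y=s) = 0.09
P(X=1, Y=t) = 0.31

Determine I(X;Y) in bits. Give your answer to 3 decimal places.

Marginals: p(X) = (0.4900, 0.5100), p(Y) = (0.2400, 0.2100, 0.5500).
I(X;Y) = Σ p(x,y)·log₂[p(x,y)/(p(x)p(y))].
  (0,r): 0.13·log₂(1.1054) = 0.0188
  (0,s): 0.12·log₂(1.1662) = 0.0266
  (0,t): 0.24·log₂(0.8905) = -0.0401
  (1,r): 0.11·log₂(0.8987) = -0.0170
  (1,s): 0.09·log₂(0.8403) = -0.0226
  (1,t): 0.31·log₂(1.1052) = 0.0447
Sum = 0.010 bits.

0.010 bits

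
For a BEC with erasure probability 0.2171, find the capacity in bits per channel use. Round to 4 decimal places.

Binary erasure channel: capacity C = 1 − ε.
C = 1 − 0.2171 = 0.7829 bits per channel use.

0.7829 bits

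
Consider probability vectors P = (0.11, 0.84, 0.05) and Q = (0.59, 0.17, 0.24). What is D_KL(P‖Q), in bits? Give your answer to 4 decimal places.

D(P‖Q) = Σ p·log₂(p/q).
  0.11·log₂(0.11/0.59) = -0.26655
  0.84·log₂(0.84/0.17) = 1.93608
  0.05·log₂(0.05/0.24) = -0.11315
D(P‖Q) = 1.5564 bits.

1.5564 bits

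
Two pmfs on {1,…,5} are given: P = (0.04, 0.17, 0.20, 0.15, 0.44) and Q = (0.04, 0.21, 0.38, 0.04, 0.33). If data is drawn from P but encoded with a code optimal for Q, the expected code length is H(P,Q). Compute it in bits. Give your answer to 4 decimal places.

H(P,Q) = −Σ p·log₂ q.
  −0.04·log₂(0.04) = 0.18575
  −0.17·log₂(0.21) = 0.38276
  −0.20·log₂(0.38) = 0.27919
  −0.15·log₂(0.04) = 0.69658
  −0.44·log₂(0.33) = 0.70376
H(P,Q) = 2.2480 bits.

2.2480 bits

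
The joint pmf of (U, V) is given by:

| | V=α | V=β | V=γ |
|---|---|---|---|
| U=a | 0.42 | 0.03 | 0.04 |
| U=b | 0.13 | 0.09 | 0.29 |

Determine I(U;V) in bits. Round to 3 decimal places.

0.293 bits

Marginals: p(U) = (0.4900, 0.5100), p(V) = (0.5500, 0.1200, 0.3300).
I(U;V) = Σ p(x,y)·log₂[p(x,y)/(p(x)p(y))].
  (a,α): 0.42·log₂(1.5584) = 0.2688
  (a,β): 0.03·log₂(0.5102) = -0.0291
  (a,γ): 0.04·log₂(0.2474) = -0.0806
  (b,α): 0.13·log₂(0.4635) = -0.1442
  (b,β): 0.09·log₂(1.4706) = 0.0501
  (b,γ): 0.29·log₂(1.7231) = 0.2277
Sum = 0.293 bits.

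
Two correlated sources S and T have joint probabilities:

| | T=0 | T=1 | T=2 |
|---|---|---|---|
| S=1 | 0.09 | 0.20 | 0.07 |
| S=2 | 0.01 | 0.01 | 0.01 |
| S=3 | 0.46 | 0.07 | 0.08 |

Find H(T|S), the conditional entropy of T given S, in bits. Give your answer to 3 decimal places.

Marginals: p(S) = (0.3600, 0.0300, 0.6100), p(T) = (0.5600, 0.2800, 0.1600).
H(T|S) = Σ p(S) · H(T|S=·).
  S=1: p=0.3600, H(T|S=1) = 1.4305
  S=2: p=0.0300, H(T|S=2) = 1.5850
  S=3: p=0.6100, H(T|S=3) = 1.0498
Weighted sum = 1.203 bits.

1.203 bits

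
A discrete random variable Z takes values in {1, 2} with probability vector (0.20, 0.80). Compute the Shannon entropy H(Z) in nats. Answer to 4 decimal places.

0.5004 nats

H(Z) = −Σ p·ln p.
  −(0.20)·ln(0.20) = 0.32189
  −(0.80)·ln(0.80) = 0.17851
Sum: 0.32189 + 0.17851 = 0.5004 nats.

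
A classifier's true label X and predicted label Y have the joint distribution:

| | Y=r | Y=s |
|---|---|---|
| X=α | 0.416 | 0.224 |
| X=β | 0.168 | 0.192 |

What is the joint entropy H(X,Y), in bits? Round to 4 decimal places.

H(X,Y) = −Σ p(x,y)·log₂ p(x,y) over all 4 cells.
  cell (α,r): −0.416·log₂0.416 = 0.52638
  cell (α,s): −0.224·log₂0.224 = 0.48349
  cell (β,r): −0.168·log₂0.168 = 0.43234
  cell (β,s): −0.192·log₂0.192 = 0.45712
Sum = 1.8993 bits.

1.8993 bits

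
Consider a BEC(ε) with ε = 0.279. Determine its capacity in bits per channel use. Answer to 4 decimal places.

0.7210 bits

Binary erasure channel: capacity C = 1 − ε.
C = 1 − 0.279 = 0.7210 bits per channel use.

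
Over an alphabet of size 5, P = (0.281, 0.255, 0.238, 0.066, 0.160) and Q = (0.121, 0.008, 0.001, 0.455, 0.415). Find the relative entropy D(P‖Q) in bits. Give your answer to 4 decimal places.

D(P‖Q) = Σ p·log₂(p/q).
  0.281·log₂(0.281/0.121) = 0.34157
  0.255·log₂(0.255/0.008) = 1.27356
  0.238·log₂(0.238/0.001) = 1.87897
  0.066·log₂(0.066/0.455) = -0.18383
  0.160·log₂(0.160/0.415) = -0.22001
D(P‖Q) = 3.0903 bits.

3.0903 bits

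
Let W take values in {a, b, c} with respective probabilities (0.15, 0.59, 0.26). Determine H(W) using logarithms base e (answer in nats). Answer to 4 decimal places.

0.9461 nats

H(W) = −Σ p·ln p.
  −(0.15)·ln(0.15) = 0.28457
  −(0.59)·ln(0.59) = 0.31130
  −(0.26)·ln(0.26) = 0.35024
Sum: 0.28457 + 0.31130 + 0.35024 = 0.9461 nats.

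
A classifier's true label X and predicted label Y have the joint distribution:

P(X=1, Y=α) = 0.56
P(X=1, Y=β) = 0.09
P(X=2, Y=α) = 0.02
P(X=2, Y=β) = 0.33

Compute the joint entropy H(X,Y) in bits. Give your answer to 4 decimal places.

1.4218 bits

H(X,Y) = −Σ p(x,y)·log₂ p(x,y) over all 4 cells.
  cell (1,α): −0.56·log₂0.56 = 0.46844
  cell (1,β): −0.09·log₂0.09 = 0.31265
  cell (2,α): −0.02·log₂0.02 = 0.11288
  cell (2,β): −0.33·log₂0.33 = 0.52782
Sum = 1.4218 bits.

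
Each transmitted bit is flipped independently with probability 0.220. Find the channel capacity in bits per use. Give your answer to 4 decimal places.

Binary symmetric channel: C = 1 − h₂(ε) where h₂ is the binary entropy function.
h₂(0.220) = −0.220·log₂0.220 − 0.780·log₂0.780 = 0.7602.
C = 1 − 0.7602 = 0.2398 bits per channel use.

0.2398 bits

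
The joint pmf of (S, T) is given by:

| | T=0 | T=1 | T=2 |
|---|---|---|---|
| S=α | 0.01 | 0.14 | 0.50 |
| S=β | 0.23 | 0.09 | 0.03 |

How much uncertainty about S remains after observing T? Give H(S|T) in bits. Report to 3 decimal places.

Marginals: p(S) = (0.6500, 0.3500), p(T) = (0.2400, 0.2300, 0.5300).
H(S|T) = Σ p(T) · H(S|T=·).
  T=0: p=0.2400, H(S|T=0) = 0.2499
  T=1: p=0.2300, H(S|T=1) = 0.9656
  T=2: p=0.5300, H(S|T=2) = 0.3138
Weighted sum = 0.448 bits.

0.448 bits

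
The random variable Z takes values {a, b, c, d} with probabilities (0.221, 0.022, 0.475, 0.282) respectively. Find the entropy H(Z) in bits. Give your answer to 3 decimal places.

1.628 bits

H(Z) = −Σ p·log₂ p.
  −(0.221)·log₂(0.221) = 0.4813
  −(0.022)·log₂(0.022) = 0.1211
  −(0.475)·log₂(0.475) = 0.5102
  −(0.282)·log₂(0.282) = 0.5150
Sum: 0.4813 + 0.1211 + 0.5102 + 0.5150 = 1.628 bits.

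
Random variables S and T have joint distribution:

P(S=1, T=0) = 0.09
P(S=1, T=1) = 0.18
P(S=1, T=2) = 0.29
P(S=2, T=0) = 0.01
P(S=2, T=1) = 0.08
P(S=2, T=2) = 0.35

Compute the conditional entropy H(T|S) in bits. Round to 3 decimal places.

1.174 bits

Chain rule: H(T|S) = H(S,T) − H(S).
Marginals: p(S) = (0.5600, 0.4400), p(T) = (0.1000, 0.2600, 0.6400).
H(S,T) = 2.1639 bits; H(S) = 0.9896 bits.
H(T|S) = 2.1639 − 0.9896 = 1.174 bits.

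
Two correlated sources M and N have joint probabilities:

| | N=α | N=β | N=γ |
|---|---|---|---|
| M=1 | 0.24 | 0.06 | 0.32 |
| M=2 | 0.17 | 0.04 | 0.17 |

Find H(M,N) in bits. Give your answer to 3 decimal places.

H(M,N) = −Σ p(x,y)·log₂ p(x,y) over all 6 cells.
  cell (1,α): −0.24·log₂0.24 = 0.4941
  cell (1,β): −0.06·log₂0.06 = 0.2435
  cell (1,γ): −0.32·log₂0.32 = 0.5260
  cell (2,α): −0.17·log₂0.17 = 0.4346
  cell (2,β): −0.04·log₂0.04 = 0.1858
  cell (2,γ): −0.17·log₂0.17 = 0.4346
Sum = 2.319 bits.

2.319 bits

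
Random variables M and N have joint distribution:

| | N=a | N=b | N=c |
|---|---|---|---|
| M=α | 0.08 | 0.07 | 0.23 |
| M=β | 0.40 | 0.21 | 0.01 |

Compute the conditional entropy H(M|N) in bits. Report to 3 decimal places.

Chain rule: H(M|N) = H(M,N) − H(N).
Marginals: p(M) = (0.3800, 0.6200), p(N) = (0.4800, 0.2800, 0.2400).
H(M,N) = 2.1158 bits; H(N) = 1.5166 bits.
H(M|N) = 2.1158 − 1.5166 = 0.599 bits.

0.599 bits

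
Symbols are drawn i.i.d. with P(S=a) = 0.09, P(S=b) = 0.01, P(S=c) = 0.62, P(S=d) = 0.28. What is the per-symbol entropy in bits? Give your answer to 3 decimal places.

1.321 bits

H(S) = −Σ p·log₂ p.
  −(0.09)·log₂(0.09) = 0.3127
  −(0.01)·log₂(0.01) = 0.0664
  −(0.62)·log₂(0.62) = 0.4276
  −(0.28)·log₂(0.28) = 0.5142
Sum: 0.3127 + 0.0664 + 0.4276 + 0.5142 = 1.321 bits.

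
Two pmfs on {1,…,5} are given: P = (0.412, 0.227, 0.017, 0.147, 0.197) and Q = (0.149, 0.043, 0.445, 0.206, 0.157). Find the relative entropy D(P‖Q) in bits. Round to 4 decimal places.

D(P‖Q) = Σ p·log₂(p/q).
  0.412·log₂(0.412/0.149) = 0.60454
  0.227·log₂(0.227/0.043) = 0.54486
  0.017·log₂(0.017/0.445) = -0.08007
  0.147·log₂(0.147/0.206) = -0.07156
  0.197·log₂(0.197/0.157) = 0.06450
D(P‖Q) = 1.0623 bits.

1.0623 bits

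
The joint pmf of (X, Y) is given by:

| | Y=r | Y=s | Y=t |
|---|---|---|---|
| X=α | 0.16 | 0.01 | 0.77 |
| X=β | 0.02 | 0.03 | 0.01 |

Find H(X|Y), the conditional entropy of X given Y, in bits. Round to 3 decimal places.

Chain rule: H(X|Y) = H(X,Y) − H(Y).
Marginals: p(X) = (0.9400, 0.0600), p(Y) = (0.1800, 0.0400, 0.7800).
H(X,Y) = 1.1109 bits; H(Y) = 0.9107 bits.
H(X|Y) = 1.1109 − 0.9107 = 0.200 bits.

0.200 bits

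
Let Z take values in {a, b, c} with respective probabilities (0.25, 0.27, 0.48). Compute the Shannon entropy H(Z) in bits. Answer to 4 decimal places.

1.5183 bits

H(Z) = −Σ p·log₂ p.
  −(0.25)·log₂(0.25) = 0.50000
  −(0.27)·log₂(0.27) = 0.51002
  −(0.48)·log₂(0.48) = 0.50827
Sum: 0.50000 + 0.51002 + 0.50827 = 1.5183 bits.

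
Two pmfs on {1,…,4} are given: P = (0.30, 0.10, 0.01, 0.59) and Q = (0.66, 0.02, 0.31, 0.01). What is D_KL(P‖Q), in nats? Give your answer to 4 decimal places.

D(P‖Q) = Σ p·ln(p/q).
  0.30·ln(0.30/0.66) = -0.23654
  0.10·ln(0.10/0.02) = 0.16094
  0.01·ln(0.01/0.31) = -0.03434
  0.59·ln(0.59/0.01) = 2.40575
D(P‖Q) = 2.2958 nats.

2.2958 nats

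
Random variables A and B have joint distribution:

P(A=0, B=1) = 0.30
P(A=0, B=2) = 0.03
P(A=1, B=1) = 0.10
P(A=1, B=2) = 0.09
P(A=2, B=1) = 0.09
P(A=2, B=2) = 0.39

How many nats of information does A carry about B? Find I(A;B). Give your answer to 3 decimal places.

Marginals: p(A) = (0.3300, 0.1900, 0.4800), p(B) = (0.4900, 0.5100).
I(A;B) = Σ p(x,y)·ln[p(x,y)/(p(x)p(y))].
  (0,1): 0.30·ln(1.8553) = 0.1854
  (0,2): 0.03·ln(0.1783) = -0.0517
  (1,1): 0.10·ln(1.0741) = 0.0071
  (1,2): 0.09·ln(0.9288) = -0.0066
  (2,1): 0.09·ln(0.3827) = -0.0865
  (2,2): 0.39·ln(1.5931) = 0.1816
Sum = 0.229 nats.

0.229 nats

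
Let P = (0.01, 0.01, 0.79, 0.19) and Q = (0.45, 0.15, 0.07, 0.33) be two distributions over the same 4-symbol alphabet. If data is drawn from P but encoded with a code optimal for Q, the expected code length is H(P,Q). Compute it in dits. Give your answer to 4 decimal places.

1.0156 dits

H(P,Q) = −Σ p·log₁₀ q.
  −0.01·log₁₀(0.45) = 0.00347
  −0.01·log₁₀(0.15) = 0.00824
  −0.79·log₁₀(0.07) = 0.91237
  −0.19·log₁₀(0.33) = 0.09148
H(P,Q) = 1.0156 dits.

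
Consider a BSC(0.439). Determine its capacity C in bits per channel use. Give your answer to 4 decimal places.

0.0108 bits

Binary symmetric channel: C = 1 − h₂(ε) where h₂ is the binary entropy function.
h₂(0.439) = −0.439·log₂0.439 − 0.561·log₂0.561 = 0.9892.
C = 1 − 0.9892 = 0.0108 bits per channel use.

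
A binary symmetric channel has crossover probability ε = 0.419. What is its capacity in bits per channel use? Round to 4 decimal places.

0.0190 bits

Binary symmetric channel: C = 1 − h₂(ε) where h₂ is the binary entropy function.
h₂(0.419) = −0.419·log₂0.419 − 0.581·log₂0.581 = 0.9810.
C = 1 − 0.9810 = 0.0190 bits per channel use.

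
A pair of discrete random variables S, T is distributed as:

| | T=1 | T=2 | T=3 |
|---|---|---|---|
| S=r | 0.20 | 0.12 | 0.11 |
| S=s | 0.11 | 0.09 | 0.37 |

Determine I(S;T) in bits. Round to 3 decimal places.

Marginals: p(S) = (0.4300, 0.5700), p(T) = (0.3100, 0.2100, 0.4800).
I(S;T) = H(S) + H(T) − H(S,T).
H(S) = 0.9858, H(T) = 1.5049, H(S,T) = 2.3754.
I(S;T) = 0.9858 + 1.5049 − 2.3754 = 0.115 bits.

0.115 bits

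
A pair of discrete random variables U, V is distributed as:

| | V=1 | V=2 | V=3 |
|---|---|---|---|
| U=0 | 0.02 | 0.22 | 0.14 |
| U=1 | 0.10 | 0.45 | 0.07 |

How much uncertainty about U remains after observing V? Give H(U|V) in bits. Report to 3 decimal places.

0.883 bits

Marginals: p(U) = (0.3800, 0.6200), p(V) = (0.1200, 0.6700, 0.2100).
H(U|V) = Σ p(V) · H(U|V=·).
  V=1: p=0.1200, H(U|V=1) = 0.6500
  V=2: p=0.6700, H(U|V=2) = 0.9132
  V=3: p=0.2100, H(U|V=3) = 0.9183
Weighted sum = 0.883 bits.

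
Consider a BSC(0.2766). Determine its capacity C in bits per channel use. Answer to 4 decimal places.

Binary symmetric channel: C = 1 − h₂(ε) where h₂ is the binary entropy function.
h₂(0.2766) = −0.2766·log₂0.2766 − 0.7234·log₂0.7234 = 0.8508.
C = 1 − 0.8508 = 0.1492 bits per channel use.

0.1492 bits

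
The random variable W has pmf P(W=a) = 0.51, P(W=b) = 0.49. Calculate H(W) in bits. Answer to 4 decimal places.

0.9997 bits

H(W) = −Σ p·log₂ p.
  −(0.51)·log₂(0.51) = 0.49543
  −(0.49)·log₂(0.49) = 0.50428
Sum: 0.49543 + 0.50428 = 0.9997 bits.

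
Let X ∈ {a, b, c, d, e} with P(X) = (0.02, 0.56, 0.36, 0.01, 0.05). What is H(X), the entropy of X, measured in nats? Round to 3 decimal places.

0.967 nats

H(X) = −Σ p·ln p.
  −(0.02)·ln(0.02) = 0.0782
  −(0.56)·ln(0.56) = 0.3247
  −(0.36)·ln(0.36) = 0.3678
  −(0.01)·ln(0.01) = 0.0461
  −(0.05)·ln(0.05) = 0.1498
Sum: 0.0782 + 0.3247 + 0.3678 + 0.0461 + 0.1498 = 0.967 nats.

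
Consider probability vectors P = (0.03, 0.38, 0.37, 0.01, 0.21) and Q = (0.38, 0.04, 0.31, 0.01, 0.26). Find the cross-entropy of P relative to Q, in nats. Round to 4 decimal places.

H(P,Q) = −Σ p·ln q.
  −0.03·ln(0.38) = 0.02903
  −0.38·ln(0.04) = 1.22317
  −0.37·ln(0.31) = 0.43334
  −0.01·ln(0.01) = 0.04605
  −0.21·ln(0.26) = 0.28289
H(P,Q) = 2.0145 nats.

2.0145 nats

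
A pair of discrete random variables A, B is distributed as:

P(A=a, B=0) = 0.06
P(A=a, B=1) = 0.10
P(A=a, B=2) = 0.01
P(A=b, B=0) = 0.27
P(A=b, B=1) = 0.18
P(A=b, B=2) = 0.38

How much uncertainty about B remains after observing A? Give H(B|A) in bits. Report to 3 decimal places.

Chain rule: H(B|A) = H(A,B) − H(A).
Marginals: p(A) = (0.1700, 0.8300), p(B) = (0.3300, 0.2800, 0.3900).
H(A,B) = 2.1279 bits; H(A) = 0.6577 bits.
H(B|A) = 2.1279 − 0.6577 = 1.470 bits.

1.470 bits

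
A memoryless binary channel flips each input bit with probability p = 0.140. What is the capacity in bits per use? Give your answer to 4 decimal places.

0.4158 bits

Binary symmetric channel: C = 1 − h₂(ε) where h₂ is the binary entropy function.
h₂(0.140) = −0.140·log₂0.140 − 0.860·log₂0.860 = 0.5842.
C = 1 − 0.5842 = 0.4158 bits per channel use.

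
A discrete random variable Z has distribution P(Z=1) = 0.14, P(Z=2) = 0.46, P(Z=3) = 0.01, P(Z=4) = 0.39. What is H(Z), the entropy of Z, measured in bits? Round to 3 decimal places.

H(Z) = −Σ p·log₂ p.
  −(0.14)·log₂(0.14) = 0.3971
  −(0.46)·log₂(0.46) = 0.5153
  −(0.01)·log₂(0.01) = 0.0664
  −(0.39)·log₂(0.39) = 0.5298
Sum: 0.3971 + 0.5153 + 0.0664 + 0.5298 = 1.509 bits.

1.509 bits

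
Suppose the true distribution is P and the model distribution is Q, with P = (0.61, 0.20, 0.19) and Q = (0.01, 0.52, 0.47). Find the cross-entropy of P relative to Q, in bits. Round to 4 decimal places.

4.4484 bits

H(P,Q) = −Σ p·log₂ q.
  −0.61·log₂(0.01) = 4.05275
  −0.20·log₂(0.52) = 0.18868
  −0.19·log₂(0.47) = 0.20696
H(P,Q) = 4.4484 bits.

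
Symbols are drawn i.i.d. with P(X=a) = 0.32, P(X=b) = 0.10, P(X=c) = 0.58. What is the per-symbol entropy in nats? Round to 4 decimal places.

0.9108 nats

H(X) = −Σ p·ln p.
  −(0.32)·ln(0.32) = 0.36462
  −(0.10)·ln(0.10) = 0.23026
  −(0.58)·ln(0.58) = 0.31594
Sum: 0.36462 + 0.23026 + 0.31594 = 0.9108 nats.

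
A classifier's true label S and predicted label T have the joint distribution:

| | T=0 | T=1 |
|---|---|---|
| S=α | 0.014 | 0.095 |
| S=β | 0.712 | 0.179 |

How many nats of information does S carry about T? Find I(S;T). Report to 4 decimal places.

Marginals: p(S) = (0.1090, 0.8910), p(T) = (0.7260, 0.2740).
I(S;T) = Σ p(x,y)·ln[p(x,y)/(p(x)p(y))].
  (α,0): 0.014·ln(0.1769) = -0.02425
  (α,1): 0.095·ln(3.1809) = 0.10993
  (β,0): 0.712·ln(1.1007) = 0.06831
  (β,1): 0.179·ln(0.7332) = -0.05555
Sum = 0.0984 nats.

0.0984 nats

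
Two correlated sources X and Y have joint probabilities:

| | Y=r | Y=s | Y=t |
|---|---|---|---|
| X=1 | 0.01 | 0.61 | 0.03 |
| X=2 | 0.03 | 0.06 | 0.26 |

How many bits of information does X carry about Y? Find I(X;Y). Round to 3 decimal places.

Marginals: p(X) = (0.6500, 0.3500), p(Y) = (0.0400, 0.6700, 0.2900).
I(X;Y) = Σ p(x,y)·log₂[p(x,y)/(p(x)p(y))].
  (1,r): 0.01·log₂(0.3846) = -0.0138
  (1,s): 0.61·log₂(1.4007) = 0.2965
  (1,t): 0.03·log₂(0.1592) = -0.0795
  (2,r): 0.03·log₂(2.1429) = 0.0330
  (2,s): 0.06·log₂(0.2559) = -0.1180
  (2,t): 0.26·log₂(2.5616) = 0.3528
Sum = 0.471 bits.

0.471 bits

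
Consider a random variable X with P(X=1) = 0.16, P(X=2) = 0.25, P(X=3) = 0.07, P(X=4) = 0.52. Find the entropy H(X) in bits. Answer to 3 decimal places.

H(X) = −Σ p·log₂ p.
  −(0.16)·log₂(0.16) = 0.4230
  −(0.25)·log₂(0.25) = 0.5000
  −(0.07)·log₂(0.07) = 0.2686
  −(0.52)·log₂(0.52) = 0.4906
Sum: 0.4230 + 0.5000 + 0.2686 + 0.4906 = 1.682 bits.

1.682 bits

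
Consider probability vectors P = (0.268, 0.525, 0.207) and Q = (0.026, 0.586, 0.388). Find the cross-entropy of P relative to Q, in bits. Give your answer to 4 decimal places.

2.0986 bits

H(P,Q) = −Σ p·log₂ q.
  −0.268·log₂(0.026) = 1.41111
  −0.525·log₂(0.586) = 0.40479
  −0.207·log₂(0.388) = 0.28274
H(P,Q) = 2.0986 bits.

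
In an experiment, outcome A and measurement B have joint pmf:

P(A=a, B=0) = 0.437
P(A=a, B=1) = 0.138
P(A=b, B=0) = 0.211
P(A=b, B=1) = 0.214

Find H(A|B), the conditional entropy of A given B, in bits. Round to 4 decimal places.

Chain rule: H(A|B) = H(A,B) − H(B).
Marginals: p(A) = (0.5750, 0.4250), p(B) = (0.6480, 0.3520).
H(A,B) = 1.8658 bits; H(B) = 0.9358 bits.
H(A|B) = 1.8658 − 0.9358 = 0.9300 bits.

0.9300 bits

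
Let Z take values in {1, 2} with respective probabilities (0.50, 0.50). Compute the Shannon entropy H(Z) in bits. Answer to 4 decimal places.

H(Z) = −Σ p·log₂ p.
  −(0.50)·log₂(0.50) = 0.50000
  −(0.50)·log₂(0.50) = 0.50000
Sum: 0.50000 + 0.50000 = 1.0000 bits.

1.0000 bits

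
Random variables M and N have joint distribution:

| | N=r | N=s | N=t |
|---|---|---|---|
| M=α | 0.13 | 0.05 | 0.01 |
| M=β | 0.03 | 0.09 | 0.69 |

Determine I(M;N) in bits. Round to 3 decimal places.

Marginals: p(M) = (0.1900, 0.8100), p(N) = (0.1600, 0.1400, 0.7000).
I(M;N) = Σ p(x,y)·log₂[p(x,y)/(p(x)p(y))].
  (α,r): 0.13·log₂(4.2763) = 0.2725
  (α,s): 0.05·log₂(1.8797) = 0.0455
  (α,t): 0.01·log₂(0.0752) = -0.0373
  (β,r): 0.03·log₂(0.2315) = -0.0633
  (β,s): 0.09·log₂(0.7937) = -0.0300
  (β,t): 0.69·log₂(1.2169) = 0.1954
Sum = 0.383 bits.

0.383 bits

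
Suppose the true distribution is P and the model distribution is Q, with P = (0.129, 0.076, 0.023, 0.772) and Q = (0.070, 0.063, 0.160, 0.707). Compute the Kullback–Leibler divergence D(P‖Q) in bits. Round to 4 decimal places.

0.1679 bits

D(P‖Q) = Σ p·log₂(p/q).
  0.129·log₂(0.129/0.070) = 0.11377
  0.076·log₂(0.076/0.063) = 0.02057
  0.023·log₂(0.023/0.160) = -0.06436
  0.772·log₂(0.772/0.707) = 0.09796
D(P‖Q) = 0.1679 bits.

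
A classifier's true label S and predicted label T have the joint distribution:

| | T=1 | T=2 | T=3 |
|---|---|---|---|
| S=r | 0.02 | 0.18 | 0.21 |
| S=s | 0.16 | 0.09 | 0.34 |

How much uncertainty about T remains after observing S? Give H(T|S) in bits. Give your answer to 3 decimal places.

Marginals: p(S) = (0.4100, 0.5900), p(T) = (0.1800, 0.2700, 0.5500).
H(T|S) = Σ p(S) · H(T|S=·).
  S=r: p=0.4100, H(T|S=r) = 1.2283
  S=s: p=0.5900, H(T|S=s) = 1.3826
Weighted sum = 1.319 bits.

1.319 bits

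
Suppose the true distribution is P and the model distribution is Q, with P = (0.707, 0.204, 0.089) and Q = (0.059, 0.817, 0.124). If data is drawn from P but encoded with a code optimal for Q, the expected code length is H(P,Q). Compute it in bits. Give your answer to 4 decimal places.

3.2143 bits

H(P,Q) = −Σ p·log₂ q.
  −0.707·log₂(0.059) = 2.88678
  −0.204·log₂(0.817) = 0.05948
  −0.089·log₂(0.124) = 0.26803
H(P,Q) = 3.2143 bits.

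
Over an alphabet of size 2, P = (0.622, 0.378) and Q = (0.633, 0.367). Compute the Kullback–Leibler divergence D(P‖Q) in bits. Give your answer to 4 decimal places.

0.0004 bits

D(P‖Q) = Σ p·log₂(p/q).
  0.622·log₂(0.622/0.633) = -0.01573
  0.378·log₂(0.378/0.367) = 0.01611
D(P‖Q) = 0.0004 bits.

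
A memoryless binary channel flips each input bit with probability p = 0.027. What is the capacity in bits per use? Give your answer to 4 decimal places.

0.8209 bits

Binary symmetric channel: C = 1 − h₂(ε) where h₂ is the binary entropy function.
h₂(0.027) = −0.027·log₂0.027 − 0.973·log₂0.973 = 0.1791.
C = 1 − 0.1791 = 0.8209 bits per channel use.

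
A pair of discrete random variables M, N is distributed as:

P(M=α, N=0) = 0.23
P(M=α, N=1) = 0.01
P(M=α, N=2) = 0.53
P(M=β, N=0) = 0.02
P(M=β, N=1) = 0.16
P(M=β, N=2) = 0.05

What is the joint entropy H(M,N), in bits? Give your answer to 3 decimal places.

H(M,N) = −Σ p(x,y)·log₂ p(x,y) over all 6 cells.
  cell (α,0): −0.23·log₂0.23 = 0.4877
  cell (α,1): −0.01·log₂0.01 = 0.0664
  cell (α,2): −0.53·log₂0.53 = 0.4854
  cell (β,0): −0.02·log₂0.02 = 0.1129
  cell (β,1): −0.16·log₂0.16 = 0.4230
  cell (β,2): −0.05·log₂0.05 = 0.2161
Sum = 1.792 bits.

1.792 bits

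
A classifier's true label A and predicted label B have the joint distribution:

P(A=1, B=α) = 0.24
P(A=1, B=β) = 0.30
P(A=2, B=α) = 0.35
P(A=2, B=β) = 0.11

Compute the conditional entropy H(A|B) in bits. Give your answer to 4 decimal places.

Marginals: p(A) = (0.5400, 0.4600), p(B) = (0.5900, 0.4100).
H(A|B) = Σ p(B) · H(A|B=·).
  B=α: p=0.5900, H(A|B=α) = 0.9748
  B=β: p=0.4100, H(A|B=β) = 0.8390
Weighted sum = 0.9191 bits.

0.9191 bits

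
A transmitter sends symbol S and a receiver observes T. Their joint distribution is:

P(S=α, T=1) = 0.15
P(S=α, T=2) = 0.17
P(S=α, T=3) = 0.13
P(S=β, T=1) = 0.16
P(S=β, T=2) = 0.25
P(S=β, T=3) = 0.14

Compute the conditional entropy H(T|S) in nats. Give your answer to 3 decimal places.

1.078 nats

Chain rule: H(T|S) = H(S,T) − H(S).
Marginals: p(S) = (0.4500, 0.5500), p(T) = (0.3100, 0.4200, 0.2700).
H(S,T) = 1.7661 nats; H(S) = 0.6881 nats.
H(T|S) = 1.7661 − 0.6881 = 1.078 nats.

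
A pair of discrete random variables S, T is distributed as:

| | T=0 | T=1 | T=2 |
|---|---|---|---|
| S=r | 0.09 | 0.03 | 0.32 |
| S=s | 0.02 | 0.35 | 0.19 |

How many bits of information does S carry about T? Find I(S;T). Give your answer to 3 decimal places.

0.277 bits

Marginals: p(S) = (0.4400, 0.5600), p(T) = (0.1100, 0.3800, 0.5100).
I(S;T) = H(S) + H(T) − H(S,T).
H(S) = 0.9896, H(T) = 1.3762, H(S,T) = 2.0887.
I(S;T) = 0.9896 + 1.3762 − 2.0887 = 0.277 bits.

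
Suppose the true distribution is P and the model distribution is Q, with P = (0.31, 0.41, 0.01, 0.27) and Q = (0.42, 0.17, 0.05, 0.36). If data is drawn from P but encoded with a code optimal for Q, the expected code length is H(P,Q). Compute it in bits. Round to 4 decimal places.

1.8773 bits

H(P,Q) = −Σ p·log₂ q.
  −0.31·log₂(0.42) = 0.38798
  −0.41·log₂(0.17) = 1.04812
  −0.01·log₂(0.05) = 0.04322
  −0.27·log₂(0.36) = 0.39796
H(P,Q) = 1.8773 bits.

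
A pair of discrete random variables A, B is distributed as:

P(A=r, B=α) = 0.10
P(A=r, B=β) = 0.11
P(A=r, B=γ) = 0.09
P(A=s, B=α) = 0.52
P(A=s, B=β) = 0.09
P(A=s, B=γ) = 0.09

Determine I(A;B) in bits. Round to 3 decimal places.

0.108 bits

Marginals: p(A) = (0.3000, 0.7000), p(B) = (0.6200, 0.2000, 0.1800).
I(A;B) = H(A) + H(B) − H(A,B).
H(A) = 0.8813, H(B) = 1.3373, H(A,B) = 2.1110.
I(A;B) = 0.8813 + 1.3373 − 2.1110 = 0.108 bits.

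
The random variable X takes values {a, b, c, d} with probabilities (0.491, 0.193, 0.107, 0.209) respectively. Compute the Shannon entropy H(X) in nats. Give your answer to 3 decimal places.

1.233 nats

H(X) = −Σ p·ln p.
  −(0.491)·ln(0.491) = 0.3493
  −(0.193)·ln(0.193) = 0.3175
  −(0.107)·ln(0.107) = 0.2391
  −(0.209)·ln(0.209) = 0.3272
Sum: 0.3493 + 0.3175 + 0.2391 + 0.3272 = 1.233 nats.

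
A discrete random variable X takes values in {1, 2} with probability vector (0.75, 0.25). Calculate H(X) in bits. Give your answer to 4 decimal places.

0.8113 bits

H(X) = −Σ p·log₂ p.
  −(0.75)·log₂(0.75) = 0.31128
  −(0.25)·log₂(0.25) = 0.50000
Sum: 0.31128 + 0.50000 = 0.8113 bits.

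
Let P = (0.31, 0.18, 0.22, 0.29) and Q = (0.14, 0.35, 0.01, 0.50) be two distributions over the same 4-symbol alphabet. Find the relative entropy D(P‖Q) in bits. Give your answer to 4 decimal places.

0.9360 bits

D(P‖Q) = Σ p·log₂(p/q).
  0.31·log₂(0.31/0.14) = 0.35552
  0.18·log₂(0.18/0.35) = -0.17268
  0.22·log₂(0.22/0.01) = 0.98107
  0.29·log₂(0.29/0.50) = -0.22790
D(P‖Q) = 0.9360 bits.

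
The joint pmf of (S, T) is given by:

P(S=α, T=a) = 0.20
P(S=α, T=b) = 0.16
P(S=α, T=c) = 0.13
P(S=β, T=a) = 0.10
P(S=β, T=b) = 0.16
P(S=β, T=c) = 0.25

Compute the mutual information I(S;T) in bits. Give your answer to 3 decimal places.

Marginals: p(S) = (0.4900, 0.5100), p(T) = (0.3000, 0.3200, 0.3800).
I(S;T) = H(S) + H(T) − H(S,T).
H(S) = 0.9997, H(T) = 1.5776, H(S,T) = 2.5253.
I(S;T) = 0.9997 + 1.5776 − 2.5253 = 0.052 bits.

0.052 bits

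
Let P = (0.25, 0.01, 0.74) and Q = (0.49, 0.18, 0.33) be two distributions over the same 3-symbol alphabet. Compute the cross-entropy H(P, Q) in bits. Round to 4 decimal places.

1.4656 bits

H(P,Q) = −Σ p·log₂ q.
  −0.25·log₂(0.49) = 0.25729
  −0.01·log₂(0.18) = 0.02474
  −0.74·log₂(0.33) = 1.18360
H(P,Q) = 1.4656 bits.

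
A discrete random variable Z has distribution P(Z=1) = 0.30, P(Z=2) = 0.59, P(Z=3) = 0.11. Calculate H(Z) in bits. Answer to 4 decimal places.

1.3205 bits

H(Z) = −Σ p·log₂ p.
  −(0.30)·log₂(0.30) = 0.52109
  −(0.59)·log₂(0.59) = 0.44912
  −(0.11)·log₂(0.11) = 0.35029
Sum: 0.52109 + 0.44912 + 0.35029 = 1.3205 bits.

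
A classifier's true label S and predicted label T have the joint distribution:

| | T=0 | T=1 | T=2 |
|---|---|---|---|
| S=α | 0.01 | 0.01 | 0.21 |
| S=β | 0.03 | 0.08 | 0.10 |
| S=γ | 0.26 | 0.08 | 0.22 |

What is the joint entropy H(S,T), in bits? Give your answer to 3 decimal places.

2.659 bits

H(S,T) = −Σ p(x,y)·log₂ p(x,y) over all 9 cells.
  cell (α,0): −0.01·log₂0.01 = 0.0664
  cell (α,1): −0.01·log₂0.01 = 0.0664
  cell (α,2): −0.21·log₂0.21 = 0.4728
  cell (β,0): −0.03·log₂0.03 = 0.1518
  cell (β,1): −0.08·log₂0.08 = 0.2915
  cell (β,2): −0.10·log₂0.10 = 0.3322
  cell (γ,0): −0.26·log₂0.26 = 0.5053
  cell (γ,1): −0.08·log₂0.08 = 0.2915
  cell (γ,2): −0.22·log₂0.22 = 0.4806
Sum = 2.659 bits.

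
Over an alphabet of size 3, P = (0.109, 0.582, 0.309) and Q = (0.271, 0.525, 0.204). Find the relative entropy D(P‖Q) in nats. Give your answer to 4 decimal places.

D(P‖Q) = Σ p·ln(p/q).
  0.109·ln(0.109/0.271) = -0.09927
  0.582·ln(0.582/0.525) = 0.05999
  0.309·ln(0.309/0.204) = 0.12830
D(P‖Q) = 0.0890 nats.

0.0890 nats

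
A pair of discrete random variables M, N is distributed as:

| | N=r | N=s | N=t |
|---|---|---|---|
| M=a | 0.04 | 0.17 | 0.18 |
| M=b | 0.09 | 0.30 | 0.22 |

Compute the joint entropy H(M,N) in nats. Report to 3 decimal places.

1.650 nats

H(M,N) = −Σ p(x,y)·ln p(x,y) over all 6 cells.
  cell (a,r): −0.04·ln0.04 = 0.1288
  cell (a,s): −0.17·ln0.17 = 0.3012
  cell (a,t): −0.18·ln0.18 = 0.3087
  cell (b,r): −0.09·ln0.09 = 0.2167
  cell (b,s): −0.30·ln0.30 = 0.3612
  cell (b,t): −0.22·ln0.22 = 0.3331
Sum = 1.650 nats.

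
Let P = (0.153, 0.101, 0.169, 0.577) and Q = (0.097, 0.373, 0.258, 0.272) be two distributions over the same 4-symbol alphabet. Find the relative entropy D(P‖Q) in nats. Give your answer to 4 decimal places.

D(P‖Q) = Σ p·ln(p/q).
  0.153·ln(0.153/0.097) = 0.06973
  0.101·ln(0.101/0.373) = -0.13195
  0.169·ln(0.169/0.258) = -0.07150
  0.577·ln(0.577/0.272) = 0.43393
D(P‖Q) = 0.3002 nats.

0.3002 nats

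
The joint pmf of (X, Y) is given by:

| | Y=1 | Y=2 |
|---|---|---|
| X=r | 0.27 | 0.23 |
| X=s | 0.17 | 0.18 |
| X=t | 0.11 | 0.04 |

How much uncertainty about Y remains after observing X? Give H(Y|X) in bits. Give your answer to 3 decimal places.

0.973 bits

Chain rule: H(Y|X) = H(X,Y) − H(X).
Marginals: p(X) = (0.5000, 0.3500, 0.1500), p(Y) = (0.5500, 0.4500).
H(X,Y) = 2.4136 bits; H(X) = 1.4406 bits.
H(Y|X) = 2.4136 − 1.4406 = 0.973 bits.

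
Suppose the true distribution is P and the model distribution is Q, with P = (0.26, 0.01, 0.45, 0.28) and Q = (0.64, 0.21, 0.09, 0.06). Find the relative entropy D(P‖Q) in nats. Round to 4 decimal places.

0.8909 nats

D(P‖Q) = Σ p·ln(p/q).
  0.26·ln(0.26/0.64) = -0.23420
  0.01·ln(0.01/0.21) = -0.03045
  0.45·ln(0.45/0.09) = 0.72425
  0.28·ln(0.28/0.06) = 0.43132
D(P‖Q) = 0.8909 nats.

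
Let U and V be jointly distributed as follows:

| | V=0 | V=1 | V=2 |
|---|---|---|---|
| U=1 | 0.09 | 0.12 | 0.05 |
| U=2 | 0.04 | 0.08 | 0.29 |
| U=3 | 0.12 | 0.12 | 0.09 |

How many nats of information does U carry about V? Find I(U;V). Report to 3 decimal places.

0.119 nats

Marginals: p(U) = (0.2600, 0.4100, 0.3300), p(V) = (0.2500, 0.3200, 0.4300).
I(U;V) = H(U) + H(V) − H(U,V).
H(U) = 1.0817, H(V) = 1.0741, H(U,V) = 2.0363.
I(U;V) = 1.0817 + 1.0741 − 2.0363 = 0.119 nats.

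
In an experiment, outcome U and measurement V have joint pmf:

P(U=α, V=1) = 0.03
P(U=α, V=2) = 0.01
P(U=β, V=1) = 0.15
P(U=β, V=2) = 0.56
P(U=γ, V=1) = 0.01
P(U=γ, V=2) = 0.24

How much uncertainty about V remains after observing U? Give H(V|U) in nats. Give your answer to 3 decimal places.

0.431 nats

Marginals: p(U) = (0.0400, 0.7100, 0.2500), p(V) = (0.1900, 0.8100).
H(V|U) = Σ p(U) · H(V|U=·).
  U=α: p=0.0400, H(V|U=α) = 0.5623
  U=β: p=0.7100, H(V|U=β) = 0.5156
  U=γ: p=0.2500, H(V|U=γ) = 0.1679
Weighted sum = 0.431 nats.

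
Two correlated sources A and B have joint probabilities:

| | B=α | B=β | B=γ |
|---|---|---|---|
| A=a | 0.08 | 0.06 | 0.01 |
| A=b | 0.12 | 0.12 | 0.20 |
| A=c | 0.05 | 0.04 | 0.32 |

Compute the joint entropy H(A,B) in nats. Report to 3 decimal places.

H(A,B) = −Σ p(x,y)·ln p(x,y) over all 9 cells.
  cell (a,α): −0.08·ln0.08 = 0.2021
  cell (a,β): −0.06·ln0.06 = 0.1688
  cell (a,γ): −0.01·ln0.01 = 0.0461
  cell (b,α): −0.12·ln0.12 = 0.2544
  cell (b,β): −0.12·ln0.12 = 0.2544
  cell (b,γ): −0.20·ln0.20 = 0.3219
  cell (c,α): −0.05·ln0.05 = 0.1498
  cell (c,β): −0.04·ln0.04 = 0.1288
  cell (c,γ): −0.32·ln0.32 = 0.3646
Sum = 1.891 nats.

1.891 nats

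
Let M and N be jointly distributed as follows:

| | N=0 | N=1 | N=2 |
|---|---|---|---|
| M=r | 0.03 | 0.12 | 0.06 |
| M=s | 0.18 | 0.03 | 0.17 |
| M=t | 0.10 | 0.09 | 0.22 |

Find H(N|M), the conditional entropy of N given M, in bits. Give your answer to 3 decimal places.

Marginals: p(M) = (0.2100, 0.3800, 0.4100), p(N) = (0.3100, 0.2400, 0.4500).
H(N|M) = Σ p(M) · H(N|M=·).
  M=r: p=0.2100, H(N|M=r) = 1.3788
  M=s: p=0.3800, H(N|M=s) = 1.3190
  M=t: p=0.4100, H(N|M=t) = 1.4586
Weighted sum = 1.389 bits.

1.389 bits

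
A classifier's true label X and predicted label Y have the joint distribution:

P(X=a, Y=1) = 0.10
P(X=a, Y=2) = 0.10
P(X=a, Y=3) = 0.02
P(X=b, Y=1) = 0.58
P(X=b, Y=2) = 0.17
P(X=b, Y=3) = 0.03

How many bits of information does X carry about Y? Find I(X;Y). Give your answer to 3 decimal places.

Marginals: p(X) = (0.2200, 0.7800), p(Y) = (0.6800, 0.2700, 0.0500).
I(X;Y) = Σ p(x,y)·log₂[p(x,y)/(p(x)p(y))].
  (a,1): 0.10·log₂(0.6684) = -0.0581
  (a,2): 0.10·log₂(1.6835) = 0.0751
  (a,3): 0.02·log₂(1.8182) = 0.0172
  (b,1): 0.58·log₂(1.0935) = 0.0748
  (b,2): 0.17·log₂(0.8072) = -0.0525
  (b,3): 0.03·log₂(0.7692) = -0.0114
Sum = 0.045 bits.

0.045 bits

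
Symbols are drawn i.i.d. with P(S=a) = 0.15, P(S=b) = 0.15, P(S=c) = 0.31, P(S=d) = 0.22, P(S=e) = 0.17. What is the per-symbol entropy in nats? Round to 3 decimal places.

H(S) = −Σ p·ln p.
  −(0.15)·ln(0.15) = 0.2846
  −(0.15)·ln(0.15) = 0.2846
  −(0.31)·ln(0.31) = 0.3631
  −(0.22)·ln(0.22) = 0.3331
  −(0.17)·ln(0.17) = 0.3012
Sum: 0.2846 + 0.2846 + 0.3631 + 0.3331 + 0.3012 = 1.567 nats.

1.567 nats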